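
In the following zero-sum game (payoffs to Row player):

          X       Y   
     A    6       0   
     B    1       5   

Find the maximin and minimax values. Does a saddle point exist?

Maximin = 1, Minimax = 5, Saddle: False

Work:
Row minimums: [0, 1] → maximin = 1
Column maximums: [6, 5] → minimax = 5
No saddle point (maximin ≠ minimax). Mixed strategy needed.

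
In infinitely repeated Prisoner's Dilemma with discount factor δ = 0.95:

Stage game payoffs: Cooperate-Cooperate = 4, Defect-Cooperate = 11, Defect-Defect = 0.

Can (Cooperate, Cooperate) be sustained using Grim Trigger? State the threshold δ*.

δ* = 0.6364; since δ = 0.95 ≥ 0.6364, cooperation can be sustained

Work:
For Grim Trigger:
Cooperate forever: 4/(1-δ)
Defect then punished: 11 + 0·δ/(1-δ)
Need: 4/(1-δ) ≥ 11 + 0·δ/(1-δ)
Solving: δ ≥ (T-R)/(T-P) = (11-4)/(11-0) = 0.6364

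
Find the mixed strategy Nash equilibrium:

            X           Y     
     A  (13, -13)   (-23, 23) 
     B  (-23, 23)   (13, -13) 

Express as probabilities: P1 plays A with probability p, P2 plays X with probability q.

p = 0.5, q = 0.5

Work:
Find probabilities that make opponent indifferent:
P2 chooses q to make P1 indifferent between A and B
P1 chooses p to make P2 indifferent between X and Y
Mixed NE: P1 plays (A: 0.5, B: 0.5), P2 plays (X: 0.5, Y: 0.5)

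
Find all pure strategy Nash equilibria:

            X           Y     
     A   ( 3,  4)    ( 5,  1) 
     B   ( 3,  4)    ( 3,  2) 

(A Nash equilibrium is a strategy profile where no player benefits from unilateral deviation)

Nash equilibrium: (A, X), (B, X)

Work:
Best responses:
  P1 vs X: payoffs [3, 3] → best response A/B (payoff 3)
  P1 vs Y: payoffs [5, 3] → best response A (payoff 5)
  P2 vs A: payoffs [4, 1] → best response X (payoff 4)
  P2 vs B: payoffs [4, 2] → best response X (payoff 4)
Mutual best responses: (A,X), (B,X) → Nash equilibria.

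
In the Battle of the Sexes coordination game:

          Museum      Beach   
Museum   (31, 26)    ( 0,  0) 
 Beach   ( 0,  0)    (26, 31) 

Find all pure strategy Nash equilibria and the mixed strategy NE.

Pure NE: (Museum, Museum) and (Beach, Beach); Mixed NE: p = 0.5439, q = 0.4561

Work:
Check pure NE:
(Museum, Museum): (31, 26) - no unilateral deviation beneficial
(Beach, Beach): (26, 31) - no unilateral deviation beneficial
Mixed NE: P1 plays Museum with p = 0.5439, P2 plays Museum with q = 0.4561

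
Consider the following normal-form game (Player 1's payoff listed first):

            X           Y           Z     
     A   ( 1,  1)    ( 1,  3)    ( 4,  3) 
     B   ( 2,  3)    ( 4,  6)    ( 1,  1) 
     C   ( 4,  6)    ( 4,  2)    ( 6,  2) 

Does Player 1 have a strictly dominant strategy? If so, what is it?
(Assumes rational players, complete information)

No strictly dominant strategy exists for Player 1

Work:
A strategy strictly dominates another if it gives a strictly higher payoff against every opponent action. Compare each pair of P1's strategies column-by-column:
  A vs B: [1 vs 2, 1 vs 4, 4 vs 1] → A does not strictly dominate B (column X: 1 ≤ 2)
  A vs C: [1 vs 4, 1 vs 4, 4 vs 6] → A does not strictly dominate C (column X: 1 ≤ 4)
  B vs A: [2 vs 1, 4 vs 1, 1 vs 4] → B does not strictly dominate A (column Z: 1 ≤ 4)
  B vs C: [2 vs 4, 4 vs 4, 1 vs 6] → B does not strictly dominate C (column X: 2 ≤ 4)
  C vs A: [4 vs 1, 4 vs 1, 6 vs 4] → C strictly dominates A
  C vs B: [4 vs 2, 4 vs 4, 6 vs 1] → C does not strictly dominate B (column Y: 4 ≤ 4)
No single strategy strictly dominates all others → no strictly dominant strategy.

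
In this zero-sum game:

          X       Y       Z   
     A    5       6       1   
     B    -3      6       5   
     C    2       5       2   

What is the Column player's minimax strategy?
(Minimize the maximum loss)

Column should play X or Z (all achieve the minimum), value = 5

Work:
Column player minimizes Row's maximum payoff:
Column X: max payoff to Row = 5
Column Y: max payoff to Row = 6
Column Z: max payoff to Row = 5
Minimum is 5, achieved by columns X, Z (tied).
Each of X or Z is a minimax strategy.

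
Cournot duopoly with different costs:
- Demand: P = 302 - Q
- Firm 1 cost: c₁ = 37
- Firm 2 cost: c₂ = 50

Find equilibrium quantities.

q₁* = 92.67, q₂* = 79.67

Work:
Reaction: q₁ = (302 - 37 - q₂)/2
Reaction: q₂ = (302 - 50 - q₁)/2
Solve simultaneously:
q₁* = (302 - 2×37 + 50)/3 = 92.67
q₂* = (302 - 2×50 + 37)/3 = 79.67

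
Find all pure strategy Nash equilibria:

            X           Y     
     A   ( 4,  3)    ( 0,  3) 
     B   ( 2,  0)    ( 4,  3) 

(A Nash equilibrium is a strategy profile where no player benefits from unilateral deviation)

Nash equilibrium: (A, X), (B, Y)

Work:
Best responses:
  P1 vs X: payoffs [4, 2] → best response A (payoff 4)
  P1 vs Y: payoffs [0, 4] → best response B (payoff 4)
  P2 vs A: payoffs [3, 3] → best response X/Y (payoff 3)
  P2 vs B: payoffs [0, 3] → best response Y (payoff 3)
Mutual best responses: (A,X), (B,Y) → Nash equilibria.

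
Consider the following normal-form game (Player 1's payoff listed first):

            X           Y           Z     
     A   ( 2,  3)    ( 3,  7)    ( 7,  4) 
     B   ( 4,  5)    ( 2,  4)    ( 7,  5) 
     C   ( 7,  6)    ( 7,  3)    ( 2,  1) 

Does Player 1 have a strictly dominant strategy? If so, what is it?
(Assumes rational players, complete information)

No strictly dominant strategy exists for Player 1

Work:
A strategy strictly dominates another if it gives a strictly higher payoff against every opponent action. Compare each pair of P1's strategies column-by-column:
  A vs B: [2 vs 4, 3 vs 2, 7 vs 7] → A does not strictly dominate B (column X: 2 ≤ 4)
  A vs C: [2 vs 7, 3 vs 7, 7 vs 2] → A does not strictly dominate C (column X: 2 ≤ 7)
  B vs A: [4 vs 2, 2 vs 3, 7 vs 7] → B does not strictly dominate A (column Y: 2 ≤ 3)
  B vs C: [4 vs 7, 2 vs 7, 7 vs 2] → B does not strictly dominate C (column X: 4 ≤ 7)
  C vs A: [7 vs 2, 7 vs 3, 2 vs 7] → C does not strictly dominate A (column Z: 2 ≤ 7)
  C vs B: [7 vs 4, 7 vs 2, 2 vs 7] → C does not strictly dominate B (column Z: 2 ≤ 7)
No single strategy strictly dominates all others → no strictly dominant strategy.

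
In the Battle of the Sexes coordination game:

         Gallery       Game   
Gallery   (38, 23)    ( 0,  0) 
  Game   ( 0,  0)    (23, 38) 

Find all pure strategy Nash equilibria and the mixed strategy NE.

Pure NE: (Gallery, Gallery) and (Game, Game); Mixed NE: p = 0.623, q = 0.377

Work:
Check pure NE:
(Gallery, Gallery): (38, 23) - no unilateral deviation beneficial
(Game, Game): (23, 38) - no unilateral deviation beneficial
Mixed NE: P1 plays Gallery with p = 0.623, P2 plays Gallery with q = 0.377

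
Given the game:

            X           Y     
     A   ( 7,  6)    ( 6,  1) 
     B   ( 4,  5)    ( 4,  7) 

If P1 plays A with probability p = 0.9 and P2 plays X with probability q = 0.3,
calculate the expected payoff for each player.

E[P1] = 6.07, E[P2] = 2.89

Work:
E[P1] = p·q·π₁(A,X) + p·(1-q)·π₁(A,Y) + (1-p)·q·π₁(B,X) + (1-p)·(1-q)·π₁(B,Y)
= 0.9·0.3·7 + 0.9·0.7·6 + 0.1·0.3·4 + 0.1·0.7·4
= 6.07

E[P2] = 2.89 (similar calculation)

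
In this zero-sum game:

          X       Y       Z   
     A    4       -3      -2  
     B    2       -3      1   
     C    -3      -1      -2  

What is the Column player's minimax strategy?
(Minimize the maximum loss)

Column should play Y, value = -1

Work:
Column player minimizes Row's maximum payoff:
Column X: max payoff to Row = 4
Column Y: max payoff to Row = -1
Column Z: max payoff to Row = 1
Minimum is -1, achieved by column Y.
Minimax strategy: Y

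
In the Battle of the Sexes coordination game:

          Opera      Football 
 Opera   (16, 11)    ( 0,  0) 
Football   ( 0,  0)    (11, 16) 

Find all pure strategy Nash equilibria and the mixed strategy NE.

Pure NE: (Opera, Opera) and (Football, Football); Mixed NE: p = 0.5926, q = 0.4074

Work:
Check pure NE:
(Opera, Opera): (16, 11) - no unilateral deviation beneficial
(Football, Football): (11, 16) - no unilateral deviation beneficial
Mixed NE: P1 plays Opera with p = 0.5926, P2 plays Opera with q = 0.4074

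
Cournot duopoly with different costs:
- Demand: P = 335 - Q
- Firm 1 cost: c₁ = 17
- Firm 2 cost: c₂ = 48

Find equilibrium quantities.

q₁* = 116.33, q₂* = 85.33

Work:
Reaction: q₁ = (335 - 17 - q₂)/2
Reaction: q₂ = (335 - 48 - q₁)/2
Solve simultaneously:
q₁* = (335 - 2×17 + 48)/3 = 116.33
q₂* = (335 - 2×48 + 17)/3 = 85.33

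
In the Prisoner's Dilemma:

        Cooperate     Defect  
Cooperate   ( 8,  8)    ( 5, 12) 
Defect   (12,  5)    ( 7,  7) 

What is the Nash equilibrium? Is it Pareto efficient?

(Defect, Defect) is NE; not Pareto efficient

Work:
Defect dominates Cooperate for both players:
If P2 cooperates: Defect (12) > Cooperate (8)
If P2 defects: Defect (7) > Cooperate (5)
NE: (Defect, Defect) with payoff (7, 7)
But (Cooperate, Cooperate) = (8, 8) Pareto dominates (7, 7)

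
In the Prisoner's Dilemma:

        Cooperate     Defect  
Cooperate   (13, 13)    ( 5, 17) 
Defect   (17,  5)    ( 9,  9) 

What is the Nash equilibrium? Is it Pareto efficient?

(Defect, Defect) is NE; not Pareto efficient

Work:
Defect dominates Cooperate for both players:
If P2 cooperates: Defect (17) > Cooperate (13)
If P2 defects: Defect (9) > Cooperate (5)
NE: (Defect, Defect) with payoff (9, 9)
But (Cooperate, Cooperate) = (13, 13) Pareto dominates (9, 9)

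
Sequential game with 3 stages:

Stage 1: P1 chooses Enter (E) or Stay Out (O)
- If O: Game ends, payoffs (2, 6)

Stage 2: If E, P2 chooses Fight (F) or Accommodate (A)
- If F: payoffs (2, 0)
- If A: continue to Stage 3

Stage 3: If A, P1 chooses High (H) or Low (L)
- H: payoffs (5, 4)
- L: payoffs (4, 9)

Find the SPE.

SPE: (E, A, H); Outcome (5, 4)

Work:
Stage 3: P1 chooses H (5 vs 4)
Stage 2: P2: F->0, A->4 (anticipating H). Choose A
Stage 1: P1: O->2, E->5 (anticipating A, H). Choose E
SPE path: E -> A -> H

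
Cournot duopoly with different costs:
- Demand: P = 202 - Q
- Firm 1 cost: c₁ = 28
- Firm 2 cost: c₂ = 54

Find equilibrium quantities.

q₁* = 66.67, q₂* = 40.67

Work:
Reaction: q₁ = (202 - 28 - q₂)/2
Reaction: q₂ = (202 - 54 - q₁)/2
Solve simultaneously:
q₁* = (202 - 2×28 + 54)/3 = 66.67
q₂* = (202 - 2×54 + 28)/3 = 40.67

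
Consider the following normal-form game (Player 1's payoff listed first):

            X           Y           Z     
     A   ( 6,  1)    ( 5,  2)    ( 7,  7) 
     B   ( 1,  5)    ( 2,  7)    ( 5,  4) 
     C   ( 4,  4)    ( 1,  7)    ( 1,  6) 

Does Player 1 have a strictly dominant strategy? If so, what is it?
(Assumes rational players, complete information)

Yes, Player 1's strictly dominant strategy is A

Work:
A strategy strictly dominates another if it gives a strictly higher payoff against every opponent action. Compare each pair of P1's strategies column-by-column:
  A vs B: [6 vs 1, 5 vs 2, 7 vs 5] → A strictly dominates B
  A vs C: [6 vs 4, 5 vs 1, 7 vs 1] → A strictly dominates C
  B vs A: [1 vs 6, 2 vs 5, 5 vs 7] → B does not strictly dominate A (column X: 1 ≤ 6)
  B vs C: [1 vs 4, 2 vs 1, 5 vs 1] → B does not strictly dominate C (column X: 1 ≤ 4)
  C vs A: [4 vs 6, 1 vs 5, 1 vs 7] → C does not strictly dominate A (column X: 4 ≤ 6)
  C vs B: [4 vs 1, 1 vs 2, 1 vs 5] → C does not strictly dominate B (column Y: 1 ≤ 2)
A strictly dominates every other strategy → strictly dominant.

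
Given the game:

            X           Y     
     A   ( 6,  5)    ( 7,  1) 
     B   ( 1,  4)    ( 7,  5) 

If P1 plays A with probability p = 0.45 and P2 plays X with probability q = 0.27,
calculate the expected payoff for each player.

E[P1] = 5.9875, E[P2] = 3.5375

Work:
E[P1] = p·q·π₁(A,X) + p·(1-q)·π₁(A,Y) + (1-p)·q·π₁(B,X) + (1-p)·(1-q)·π₁(B,Y)
= 0.45·0.27·6 + 0.45·0.73·7 + 0.55·0.27·1 + 0.55·0.73·7
= 5.9875

E[P2] = 3.5375 (similar calculation)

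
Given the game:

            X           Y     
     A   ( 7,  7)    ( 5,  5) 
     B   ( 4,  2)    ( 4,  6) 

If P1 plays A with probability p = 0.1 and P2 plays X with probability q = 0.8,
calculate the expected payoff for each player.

E[P1] = 4.26, E[P2] = 3.18

Work:
E[P1] = p·q·π₁(A,X) + p·(1-q)·π₁(A,Y) + (1-p)·q·π₁(B,X) + (1-p)·(1-q)·π₁(B,Y)
= 0.1·0.8·7 + 0.1·0.2·5 + 0.9·0.8·4 + 0.9·0.2·4
= 4.26

E[P2] = 3.18 (similar calculation)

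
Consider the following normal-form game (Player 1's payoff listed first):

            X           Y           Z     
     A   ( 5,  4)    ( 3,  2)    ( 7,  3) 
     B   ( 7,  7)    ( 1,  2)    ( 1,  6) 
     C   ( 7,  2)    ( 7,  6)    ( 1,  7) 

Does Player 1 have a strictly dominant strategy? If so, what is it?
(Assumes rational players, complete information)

No strictly dominant strategy exists for Player 1

Work:
A strategy strictly dominates another if it gives a strictly higher payoff against every opponent action. Compare each pair of P1's strategies column-by-column:
  A vs B: [5 vs 7, 3 vs 1, 7 vs 1] → A does not strictly dominate B (column X: 5 ≤ 7)
  A vs C: [5 vs 7, 3 vs 7, 7 vs 1] → A does not strictly dominate C (column X: 5 ≤ 7)
  B vs A: [7 vs 5, 1 vs 3, 1 vs 7] → B does not strictly dominate A (column Y: 1 ≤ 3)
  B vs C: [7 vs 7, 1 vs 7, 1 vs 1] → B does not strictly dominate C (column X: 7 ≤ 7)
  C vs A: [7 vs 5, 7 vs 3, 1 vs 7] → C does not strictly dominate A (column Z: 1 ≤ 7)
  C vs B: [7 vs 7, 7 vs 1, 1 vs 1] → C does not strictly dominate B (column X: 7 ≤ 7)
No single strategy strictly dominates all others → no strictly dominant strategy.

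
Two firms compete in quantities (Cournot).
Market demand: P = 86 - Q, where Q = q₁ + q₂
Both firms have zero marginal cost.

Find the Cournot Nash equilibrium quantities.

q₁* = q₂* = 28.67; P* = 28.67

Work:
Profit: π_i = P·q_i = (a - q_i - q_j)·q_i
FOC: ∂π_i/∂q_i = a - 2q_i - q_j = 0
Reaction function: q_i = (86 - q_j)/2
Symmetry: q* = 86/3 = 28.67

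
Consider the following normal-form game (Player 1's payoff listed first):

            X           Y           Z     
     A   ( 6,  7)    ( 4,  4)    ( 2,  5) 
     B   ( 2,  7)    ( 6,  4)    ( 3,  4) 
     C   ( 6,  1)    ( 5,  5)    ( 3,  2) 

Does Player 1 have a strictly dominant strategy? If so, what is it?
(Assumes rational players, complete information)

No strictly dominant strategy exists for Player 1

Work:
A strategy strictly dominates another if it gives a strictly higher payoff against every opponent action. Compare each pair of P1's strategies column-by-column:
  A vs B: [6 vs 2, 4 vs 6, 2 vs 3] → A does not strictly dominate B (column Y: 4 ≤ 6)
  A vs C: [6 vs 6, 4 vs 5, 2 vs 3] → A does not strictly dominate C (column X: 6 ≤ 6)
  B vs A: [2 vs 6, 6 vs 4, 3 vs 2] → B does not strictly dominate A (column X: 2 ≤ 6)
  B vs C: [2 vs 6, 6 vs 5, 3 vs 3] → B does not strictly dominate C (column X: 2 ≤ 6)
  C vs A: [6 vs 6, 5 vs 4, 3 vs 2] → C does not strictly dominate A (column X: 6 ≤ 6)
  C vs B: [6 vs 2, 5 vs 6, 3 vs 3] → C does not strictly dominate B (column Y: 5 ≤ 6)
No single strategy strictly dominates all others → no strictly dominant strategy.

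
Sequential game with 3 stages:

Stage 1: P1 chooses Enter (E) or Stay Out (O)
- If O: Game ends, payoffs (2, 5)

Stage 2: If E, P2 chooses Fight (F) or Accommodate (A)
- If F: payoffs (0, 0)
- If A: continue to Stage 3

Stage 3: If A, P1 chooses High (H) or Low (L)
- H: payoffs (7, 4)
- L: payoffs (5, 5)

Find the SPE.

SPE: (E, A, H); Outcome (7, 4)

Work:
Stage 3: P1 chooses H (7 vs 5)
Stage 2: P2: F->0, A->4 (anticipating H). Choose A
Stage 1: P1: O->2, E->7 (anticipating A, H). Choose E
SPE path: E -> A -> H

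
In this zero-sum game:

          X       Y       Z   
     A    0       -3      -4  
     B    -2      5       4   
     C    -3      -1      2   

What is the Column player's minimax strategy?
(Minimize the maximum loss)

Column should play X, value = 0

Work:
Column player minimizes Row's maximum payoff:
Column X: max payoff to Row = 0
Column Y: max payoff to Row = 5
Column Z: max payoff to Row = 4
Minimum is 0, achieved by column X.
Minimax strategy: X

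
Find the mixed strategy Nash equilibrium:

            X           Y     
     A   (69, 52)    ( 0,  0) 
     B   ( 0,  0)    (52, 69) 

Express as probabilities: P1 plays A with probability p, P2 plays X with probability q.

p = 0.5702, q = 0.4298

Work:
Find probabilities that make opponent indifferent:
P2 chooses q to make P1 indifferent between A and B
P1 chooses p to make P2 indifferent between X and Y
Mixed NE: P1 plays (A: 0.5702, B: 0.4298), P2 plays (X: 0.4298, Y: 0.5702)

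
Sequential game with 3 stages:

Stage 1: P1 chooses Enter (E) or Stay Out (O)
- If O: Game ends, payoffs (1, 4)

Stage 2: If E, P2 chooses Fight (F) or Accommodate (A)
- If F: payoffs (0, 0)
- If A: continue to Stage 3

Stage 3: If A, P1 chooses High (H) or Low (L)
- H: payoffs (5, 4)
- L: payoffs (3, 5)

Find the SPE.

SPE: (E, A, H); Outcome (5, 4)

Work:
Stage 3: P1 chooses H (5 vs 3)
Stage 2: P2: F->0, A->4 (anticipating H). Choose A
Stage 1: P1: O->1, E->5 (anticipating A, H). Choose E
SPE path: E -> A -> H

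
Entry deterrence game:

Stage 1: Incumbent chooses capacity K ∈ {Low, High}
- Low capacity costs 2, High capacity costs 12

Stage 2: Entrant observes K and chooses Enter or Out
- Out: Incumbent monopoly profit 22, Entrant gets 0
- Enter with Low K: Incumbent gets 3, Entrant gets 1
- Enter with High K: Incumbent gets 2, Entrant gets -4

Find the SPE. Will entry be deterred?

SPE: (High, Enter|Low, Out|High); Entry deterred. Incumbent net profit = 10

Work:
After Low K: Entrant enters (1 > 0)
After High K: Entrant stays out (-4 < 0)
Incumbent: Low → 3−2=1, High → 22−12=10
Incumbent chooses High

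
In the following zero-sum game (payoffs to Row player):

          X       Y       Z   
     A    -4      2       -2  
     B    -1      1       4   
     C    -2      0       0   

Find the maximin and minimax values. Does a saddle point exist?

Maximin = -1, Minimax = -1, Saddle: True

Work:
Row minimums: [-4, -1, -2] → maximin = -1
Column maximums: [-1, 2, 4] → minimax = -1
Saddle point exists! Game value = -1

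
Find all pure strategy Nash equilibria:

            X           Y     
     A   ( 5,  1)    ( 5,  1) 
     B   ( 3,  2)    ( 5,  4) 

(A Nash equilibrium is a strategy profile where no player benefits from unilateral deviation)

Nash equilibrium: (A, X), (A, Y), (B, Y)

Work:
Best responses:
  P1 vs X: payoffs [5, 3] → best response A (payoff 5)
  P1 vs Y: payoffs [5, 5] → best response A/B (payoff 5)
  P2 vs A: payoffs [1, 1] → best response X/Y (payoff 1)
  P2 vs B: payoffs [2, 4] → best response Y (payoff 4)
Mutual best responses: (A,X), (A,Y), (B,Y) → Nash equilibria.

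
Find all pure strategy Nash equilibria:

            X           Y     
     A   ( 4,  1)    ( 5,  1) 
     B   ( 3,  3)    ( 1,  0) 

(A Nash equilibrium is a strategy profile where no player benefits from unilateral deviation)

Nash equilibrium: (A, X), (A, Y)

Work:
Best responses:
  P1 vs X: payoffs [4, 3] → best response A (payoff 4)
  P1 vs Y: payoffs [5, 1] → best response A (payoff 5)
  P2 vs A: payoffs [1, 1] → best response X/Y (payoff 1)
  P2 vs B: payoffs [3, 0] → best response X (payoff 3)
Mutual best responses: (A,X), (A,Y) → Nash equilibria.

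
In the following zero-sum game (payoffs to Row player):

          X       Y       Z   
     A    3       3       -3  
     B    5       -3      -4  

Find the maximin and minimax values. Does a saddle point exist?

Maximin = -3, Minimax = -3, Saddle: True

Work:
Row minimums: [-3, -4] → maximin = -3
Column maximums: [5, 3, -3] → minimax = -3
Saddle point exists! Game value = -3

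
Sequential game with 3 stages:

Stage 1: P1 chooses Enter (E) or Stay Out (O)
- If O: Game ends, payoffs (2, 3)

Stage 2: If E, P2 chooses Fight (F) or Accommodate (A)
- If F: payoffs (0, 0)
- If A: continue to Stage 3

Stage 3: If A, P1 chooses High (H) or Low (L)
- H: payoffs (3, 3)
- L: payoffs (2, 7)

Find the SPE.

SPE: (E, A, H); Outcome (3, 3)

Work:
Stage 3: P1 chooses H (3 vs 2)
Stage 2: P2: F->0, A->3 (anticipating H). Choose A
Stage 1: P1: O->2, E->3 (anticipating A, H). Choose E
SPE path: E -> A -> H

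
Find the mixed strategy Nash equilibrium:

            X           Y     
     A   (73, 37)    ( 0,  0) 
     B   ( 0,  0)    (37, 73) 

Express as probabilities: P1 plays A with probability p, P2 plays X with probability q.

p = 0.6636, q = 0.3364

Work:
Find probabilities that make opponent indifferent:
P2 chooses q to make P1 indifferent between A and B
P1 chooses p to make P2 indifferent between X and Y
Mixed NE: P1 plays (A: 0.6636, B: 0.3364), P2 plays (X: 0.3364, Y: 0.6636)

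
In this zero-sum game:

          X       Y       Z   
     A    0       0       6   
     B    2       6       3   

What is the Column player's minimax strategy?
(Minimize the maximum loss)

Column should play X, value = 2

Work:
Column player minimizes Row's maximum payoff:
Column X: max payoff to Row = 2
Column Y: max payoff to Row = 6
Column Z: max payoff to Row = 6
Minimum is 2, achieved by column X.
Minimax strategy: X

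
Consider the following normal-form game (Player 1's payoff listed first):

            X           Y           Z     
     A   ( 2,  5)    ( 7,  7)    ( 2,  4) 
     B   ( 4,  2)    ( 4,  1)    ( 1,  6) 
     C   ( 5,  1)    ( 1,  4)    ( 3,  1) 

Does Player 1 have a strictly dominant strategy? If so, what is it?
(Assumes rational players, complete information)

No strictly dominant strategy exists for Player 1

Work:
A strategy strictly dominates another if it gives a strictly higher payoff against every opponent action. Compare each pair of P1's strategies column-by-column:
  A vs B: [2 vs 4, 7 vs 4, 2 vs 1] → A does not strictly dominate B (column X: 2 ≤ 4)
  A vs C: [2 vs 5, 7 vs 1, 2 vs 3] → A does not strictly dominate C (column X: 2 ≤ 5)
  B vs A: [4 vs 2, 4 vs 7, 1 vs 2] → B does not strictly dominate A (column Y: 4 ≤ 7)
  B vs C: [4 vs 5, 4 vs 1, 1 vs 3] → B does not strictly dominate C (column X: 4 ≤ 5)
  C vs A: [5 vs 2, 1 vs 7, 3 vs 2] → C does not strictly dominate A (column Y: 1 ≤ 7)
  C vs B: [5 vs 4, 1 vs 4, 3 vs 1] → C does not strictly dominate B (column Y: 1 ≤ 4)
No single strategy strictly dominates all others → no strictly dominant strategy.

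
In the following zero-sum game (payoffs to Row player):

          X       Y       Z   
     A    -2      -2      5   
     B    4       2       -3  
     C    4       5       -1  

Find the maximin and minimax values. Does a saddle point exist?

Maximin = -1, Minimax = 4, Saddle: False

Work:
Row minimums: [-2, -3, -1] → maximin = -1
Column maximums: [4, 5, 5] → minimax = 4
No saddle point (maximin ≠ minimax). Mixed strategy needed.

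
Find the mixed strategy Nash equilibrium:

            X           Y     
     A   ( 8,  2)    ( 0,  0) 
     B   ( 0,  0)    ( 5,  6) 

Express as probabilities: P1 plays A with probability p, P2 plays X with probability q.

p = 0.75, q = 0.3846

Work:
Find probabilities that make opponent indifferent:
P2 chooses q to make P1 indifferent between A and B
P1 chooses p to make P2 indifferent between X and Y
Mixed NE: P1 plays (A: 0.75, B: 0.25), P2 plays (X: 0.3846, Y: 0.6154)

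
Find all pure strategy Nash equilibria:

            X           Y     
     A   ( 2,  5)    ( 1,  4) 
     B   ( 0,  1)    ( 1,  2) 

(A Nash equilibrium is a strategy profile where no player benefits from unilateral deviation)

Nash equilibrium: (A, X), (B, Y)

Work:
Best responses:
  P1 vs X: payoffs [2, 0] → best response A (payoff 2)
  P1 vs Y: payoffs [1, 1] → best response A/B (payoff 1)
  P2 vs A: payoffs [5, 4] → best response X (payoff 5)
  P2 vs B: payoffs [1, 2] → best response Y (payoff 2)
Mutual best responses: (A,X), (B,Y) → Nash equilibria.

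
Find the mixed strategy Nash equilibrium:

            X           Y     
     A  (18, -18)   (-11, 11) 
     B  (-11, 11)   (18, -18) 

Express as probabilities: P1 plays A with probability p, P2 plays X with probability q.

p = 0.5, q = 0.5

Work:
Find probabilities that make opponent indifferent:
P2 chooses q to make P1 indifferent between A and B
P1 chooses p to make P2 indifferent between X and Y
Mixed NE: P1 plays (A: 0.5, B: 0.5), P2 plays (X: 0.5, Y: 0.5)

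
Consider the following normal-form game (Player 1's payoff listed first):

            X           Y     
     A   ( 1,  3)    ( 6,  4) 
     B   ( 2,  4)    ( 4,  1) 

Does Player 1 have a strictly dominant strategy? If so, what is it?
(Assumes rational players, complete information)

No strictly dominant strategy exists for Player 1

Work:
A strategy strictly dominates another if it gives a strictly higher payoff against every opponent action. Compare each pair of P1's strategies column-by-column:
  A vs B: [1 vs 2, 6 vs 4] → A does not strictly dominate B (column X: 1 ≤ 2)
  B vs A: [2 vs 1, 4 vs 6] → B does not strictly dominate A (column Y: 4 ≤ 6)
No single strategy strictly dominates all others → no strictly dominant strategy.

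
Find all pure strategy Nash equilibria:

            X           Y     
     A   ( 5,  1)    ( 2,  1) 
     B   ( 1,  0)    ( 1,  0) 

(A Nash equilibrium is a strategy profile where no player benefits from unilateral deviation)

Nash equilibrium: (A, X), (A, Y)

Work:
Best responses:
  P1 vs X: payoffs [5, 1] → best response A (payoff 5)
  P1 vs Y: payoffs [2, 1] → best response A (payoff 2)
  P2 vs A: payoffs [1, 1] → best response X/Y (payoff 1)
  P2 vs B: payoffs [0, 0] → best response X/Y (payoff 0)
Mutual best responses: (A,X), (A,Y) → Nash equilibria.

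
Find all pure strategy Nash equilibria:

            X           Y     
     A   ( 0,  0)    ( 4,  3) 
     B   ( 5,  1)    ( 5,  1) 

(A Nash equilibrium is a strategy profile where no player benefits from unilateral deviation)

Nash equilibrium: (B, X), (B, Y)

Work:
Best responses:
  P1 vs X: payoffs [0, 5] → best response B (payoff 5)
  P1 vs Y: payoffs [4, 5] → best response B (payoff 5)
  P2 vs A: payoffs [0, 3] → best response Y (payoff 3)
  P2 vs B: payoffs [1, 1] → best response X/Y (payoff 1)
Mutual best responses: (B,X), (B,Y) → Nash equilibria.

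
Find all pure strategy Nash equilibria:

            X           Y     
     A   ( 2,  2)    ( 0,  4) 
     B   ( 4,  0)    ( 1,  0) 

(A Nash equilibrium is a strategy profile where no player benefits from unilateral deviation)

Nash equilibrium: (B, X), (B, Y)

Work:
Best responses:
  P1 vs X: payoffs [2, 4] → best response B (payoff 4)
  P1 vs Y: payoffs [0, 1] → best response B (payoff 1)
  P2 vs A: payoffs [2, 4] → best response Y (payoff 4)
  P2 vs B: payoffs [0, 0] → best response X/Y (payoff 0)
Mutual best responses: (B,X), (B,Y) → Nash equilibria.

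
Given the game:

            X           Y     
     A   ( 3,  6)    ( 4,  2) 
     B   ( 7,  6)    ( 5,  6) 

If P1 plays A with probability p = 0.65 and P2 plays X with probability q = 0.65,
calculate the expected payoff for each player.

E[P1] = 4.3825, E[P2] = 5.09

Work:
E[P1] = p·q·π₁(A,X) + p·(1-q)·π₁(A,Y) + (1-p)·q·π₁(B,X) + (1-p)·(1-q)·π₁(B,Y)
= 0.65·0.65·3 + 0.65·0.35·4 + 0.35·0.65·7 + 0.35·0.35·5
= 4.3825

E[P2] = 5.09 (similar calculation)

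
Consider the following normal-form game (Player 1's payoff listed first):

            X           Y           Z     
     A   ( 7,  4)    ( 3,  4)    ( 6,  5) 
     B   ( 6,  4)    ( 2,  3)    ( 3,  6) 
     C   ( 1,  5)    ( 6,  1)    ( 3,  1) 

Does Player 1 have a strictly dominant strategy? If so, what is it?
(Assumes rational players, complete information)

No strictly dominant strategy exists for Player 1

Work:
A strategy strictly dominates another if it gives a strictly higher payoff against every opponent action. Compare each pair of P1's strategies column-by-column:
  A vs B: [7 vs 6, 3 vs 2, 6 vs 3] → A strictly dominates B
  A vs C: [7 vs 1, 3 vs 6, 6 vs 3] → A does not strictly dominate C (column Y: 3 ≤ 6)
  B vs A: [6 vs 7, 2 vs 3, 3 vs 6] → B does not strictly dominate A (column X: 6 ≤ 7)
  B vs C: [6 vs 1, 2 vs 6, 3 vs 3] → B does not strictly dominate C (column Y: 2 ≤ 6)
  C vs A: [1 vs 7, 6 vs 3, 3 vs 6] → C does not strictly dominate A (column X: 1 ≤ 7)
  C vs B: [1 vs 6, 6 vs 2, 3 vs 3] → C does not strictly dominate B (column X: 1 ≤ 6)
No single strategy strictly dominates all others → no strictly dominant strategy.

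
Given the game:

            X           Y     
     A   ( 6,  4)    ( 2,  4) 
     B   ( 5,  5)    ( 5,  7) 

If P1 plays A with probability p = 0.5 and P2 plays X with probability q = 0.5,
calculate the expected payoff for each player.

E[P1] = 4.5, E[P2] = 5.0

Work:
E[P1] = p·q·π₁(A,X) + p·(1-q)·π₁(A,Y) + (1-p)·q·π₁(B,X) + (1-p)·(1-q)·π₁(B,Y)
= 0.5·0.5·6 + 0.5·0.5·2 + 0.5·0.5·5 + 0.5·0.5·5
= 4.5

E[P2] = 5.0 (similar calculation)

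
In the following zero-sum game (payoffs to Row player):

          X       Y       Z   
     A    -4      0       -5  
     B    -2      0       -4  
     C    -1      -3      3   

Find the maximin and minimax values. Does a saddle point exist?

Maximin = -3, Minimax = -1, Saddle: False

Work:
Row minimums: [-5, -4, -3] → maximin = -3
Column maximums: [-1, 0, 3] → minimax = -1
No saddle point (maximin ≠ minimax). Mixed strategy needed.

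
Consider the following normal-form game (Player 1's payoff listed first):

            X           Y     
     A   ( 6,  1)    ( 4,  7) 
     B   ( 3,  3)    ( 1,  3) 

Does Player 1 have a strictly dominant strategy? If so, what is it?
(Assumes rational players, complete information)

Yes, Player 1's strictly dominant strategy is A

Work:
A strategy strictly dominates another if it gives a strictly higher payoff against every opponent action. Compare each pair of P1's strategies column-by-column:
  A vs B: [6 vs 3, 4 vs 1] → A strictly dominates B
  B vs A: [3 vs 6, 1 vs 4] → B does not strictly dominate A (column X: 3 ≤ 6)
A strictly dominates every other strategy → strictly dominant.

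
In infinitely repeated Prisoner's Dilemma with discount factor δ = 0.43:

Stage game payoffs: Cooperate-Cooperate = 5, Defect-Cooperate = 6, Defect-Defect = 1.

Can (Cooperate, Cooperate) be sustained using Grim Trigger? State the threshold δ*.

δ* = 0.2; since δ = 0.43 ≥ 0.2, cooperation can be sustained

Work:
For Grim Trigger:
Cooperate forever: 5/(1-δ)
Defect then punished: 6 + 1·δ/(1-δ)
Need: 5/(1-δ) ≥ 6 + 1·δ/(1-δ)
Solving: δ ≥ (T-R)/(T-P) = (6-5)/(6-1) = 0.2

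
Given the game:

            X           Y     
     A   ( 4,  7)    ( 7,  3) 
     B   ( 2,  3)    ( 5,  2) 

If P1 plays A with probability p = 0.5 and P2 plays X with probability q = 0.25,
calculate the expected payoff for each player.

E[P1] = 5.25, E[P2] = 3.125

Work:
E[P1] = p·q·π₁(A,X) + p·(1-q)·π₁(A,Y) + (1-p)·q·π₁(B,X) + (1-p)·(1-q)·π₁(B,Y)
= 0.5·0.25·4 + 0.5·0.75·7 + 0.5·0.25·2 + 0.5·0.75·5
= 5.25

E[P2] = 3.125 (similar calculation)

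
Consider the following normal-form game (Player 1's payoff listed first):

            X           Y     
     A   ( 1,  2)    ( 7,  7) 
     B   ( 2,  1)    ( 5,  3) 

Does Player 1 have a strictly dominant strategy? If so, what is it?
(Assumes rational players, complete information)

No strictly dominant strategy exists for Player 1

Work:
A strategy strictly dominates another if it gives a strictly higher payoff against every opponent action. Compare each pair of P1's strategies column-by-column:
  A vs B: [1 vs 2, 7 vs 5] → A does not strictly dominate B (column X: 1 ≤ 2)
  B vs A: [2 vs 1, 5 vs 7] → B does not strictly dominate A (column Y: 5 ≤ 7)
No single strategy strictly dominates all others → no strictly dominant strategy.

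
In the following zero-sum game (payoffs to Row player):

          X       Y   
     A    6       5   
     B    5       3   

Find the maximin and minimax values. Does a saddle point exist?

Maximin = 5, Minimax = 5, Saddle: True

Work:
Row minimums: [5, 3] → maximin = 5
Column maximums: [6, 5] → minimax = 5
Saddle point exists! Game value = 5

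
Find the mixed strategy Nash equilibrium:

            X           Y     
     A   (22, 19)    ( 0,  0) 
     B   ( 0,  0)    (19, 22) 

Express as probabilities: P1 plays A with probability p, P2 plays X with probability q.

p = 0.5366, q = 0.4634

Work:
Find probabilities that make opponent indifferent:
P2 chooses q to make P1 indifferent between A and B
P1 chooses p to make P2 indifferent between X and Y
Mixed NE: P1 plays (A: 0.5366, B: 0.4634), P2 plays (X: 0.4634, Y: 0.5366)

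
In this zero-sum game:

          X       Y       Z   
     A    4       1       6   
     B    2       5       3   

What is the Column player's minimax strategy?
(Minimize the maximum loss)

Column should play X, value = 4

Work:
Column player minimizes Row's maximum payoff:
Column X: max payoff to Row = 4
Column Y: max payoff to Row = 5
Column Z: max payoff to Row = 6
Minimum is 4, achieved by column X.
Minimax strategy: X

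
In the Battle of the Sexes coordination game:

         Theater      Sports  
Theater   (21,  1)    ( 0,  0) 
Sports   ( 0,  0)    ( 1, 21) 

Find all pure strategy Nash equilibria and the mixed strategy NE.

Pure NE: (Theater, Theater) and (Sports, Sports); Mixed NE: p = 0.9545, q = 0.0455

Work:
Check pure NE:
(Theater, Theater): (21, 1) - no unilateral deviation beneficial
(Sports, Sports): (1, 21) - no unilateral deviation beneficial
Mixed NE: P1 plays Theater with p = 0.9545, P2 plays Theater with q = 0.0455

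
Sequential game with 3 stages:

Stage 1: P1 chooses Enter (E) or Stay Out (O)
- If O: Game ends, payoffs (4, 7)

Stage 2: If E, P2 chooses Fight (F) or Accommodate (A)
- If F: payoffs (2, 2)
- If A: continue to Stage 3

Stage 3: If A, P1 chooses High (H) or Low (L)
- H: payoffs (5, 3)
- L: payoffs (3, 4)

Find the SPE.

SPE: (E, A, H); Outcome (5, 3)

Work:
Stage 3: P1 chooses H (5 vs 3)
Stage 2: P2: F->2, A->3 (anticipating H). Choose A
Stage 1: P1: O->4, E->5 (anticipating A, H). Choose E
SPE path: E -> A -> H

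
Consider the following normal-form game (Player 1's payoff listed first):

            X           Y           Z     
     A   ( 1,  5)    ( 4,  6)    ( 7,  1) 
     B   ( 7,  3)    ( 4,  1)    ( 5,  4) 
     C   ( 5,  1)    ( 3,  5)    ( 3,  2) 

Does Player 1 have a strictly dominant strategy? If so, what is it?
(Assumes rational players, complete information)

No strictly dominant strategy exists for Player 1

Work:
A strategy strictly dominates another if it gives a strictly higher payoff against every opponent action. Compare each pair of P1's strategies column-by-column:
  A vs B: [1 vs 7, 4 vs 4, 7 vs 5] → A does not strictly dominate B (column X: 1 ≤ 7)
  A vs C: [1 vs 5, 4 vs 3, 7 vs 3] → A does not strictly dominate C (column X: 1 ≤ 5)
  B vs A: [7 vs 1, 4 vs 4, 5 vs 7] → B does not strictly dominate A (column Y: 4 ≤ 4)
  B vs C: [7 vs 5, 4 vs 3, 5 vs 3] → B strictly dominates C
  C vs A: [5 vs 1, 3 vs 4, 3 vs 7] → C does not strictly dominate A (column Y: 3 ≤ 4)
  C vs B: [5 vs 7, 3 vs 4, 3 vs 5] → C does not strictly dominate B (column X: 5 ≤ 7)
No single strategy strictly dominates all others → no strictly dominant strategy.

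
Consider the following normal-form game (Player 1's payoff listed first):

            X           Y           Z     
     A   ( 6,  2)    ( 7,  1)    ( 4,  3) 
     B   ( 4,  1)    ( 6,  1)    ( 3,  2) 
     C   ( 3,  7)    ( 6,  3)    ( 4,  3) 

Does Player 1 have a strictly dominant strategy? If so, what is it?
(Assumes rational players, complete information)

No strictly dominant strategy exists for Player 1

Work:
A strategy strictly dominates another if it gives a strictly higher payoff against every opponent action. Compare each pair of P1's strategies column-by-column:
  A vs B: [6 vs 4, 7 vs 6, 4 vs 3] → A strictly dominates B
  A vs C: [6 vs 3, 7 vs 6, 4 vs 4] → A does not strictly dominate C (column Z: 4 ≤ 4)
  B vs A: [4 vs 6, 6 vs 7, 3 vs 4] → B does not strictly dominate A (column X: 4 ≤ 6)
  B vs C: [4 vs 3, 6 vs 6, 3 vs 4] → B does not strictly dominate C (column Y: 6 ≤ 6)
  C vs A: [3 vs 6, 6 vs 7, 4 vs 4] → C does not strictly dominate A (column X: 3 ≤ 6)
  C vs B: [3 vs 4, 6 vs 6, 4 vs 3] → C does not strictly dominate B (column X: 3 ≤ 4)
No single strategy strictly dominates all others → no strictly dominant strategy.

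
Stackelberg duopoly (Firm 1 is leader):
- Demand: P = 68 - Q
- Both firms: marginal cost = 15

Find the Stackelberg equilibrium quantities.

q₁* (leader) = 26.5, q₂* (follower) = 13.25

Work:
Follower's reaction: q₂ = (a - c - q₁)/2
Leader substitutes: π₁ = q₁·(a - q₁ - (a-c-q₁)/2 - c)
FOC: q₁* = (68 - 15)/2 = 26.50
Then: q₂* = (68 - 15 - 26.5)/2 = 13.25
Leader has first-mover advantage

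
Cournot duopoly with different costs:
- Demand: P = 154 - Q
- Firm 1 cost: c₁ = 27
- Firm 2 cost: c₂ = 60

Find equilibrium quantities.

q₁* = 53.33, q₂* = 20.33

Work:
Reaction: q₁ = (154 - 27 - q₂)/2
Reaction: q₂ = (154 - 60 - q₁)/2
Solve simultaneously:
q₁* = (154 - 2×27 + 60)/3 = 53.33
q₂* = (154 - 2×60 + 27)/3 = 20.33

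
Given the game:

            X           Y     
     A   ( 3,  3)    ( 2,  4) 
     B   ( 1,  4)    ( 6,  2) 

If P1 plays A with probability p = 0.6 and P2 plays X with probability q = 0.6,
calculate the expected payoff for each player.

E[P1] = 2.76, E[P2] = 3.32

Work:
E[P1] = p·q·π₁(A,X) + p·(1-q)·π₁(A,Y) + (1-p)·q·π₁(B,X) + (1-p)·(1-q)·π₁(B,Y)
= 0.6·0.6·3 + 0.6·0.4·2 + 0.4·0.6·1 + 0.4·0.4·6
= 2.76

E[P2] = 3.32 (similar calculation)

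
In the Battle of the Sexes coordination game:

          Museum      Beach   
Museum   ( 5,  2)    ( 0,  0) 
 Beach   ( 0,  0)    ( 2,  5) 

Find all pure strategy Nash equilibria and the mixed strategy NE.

Pure NE: (Museum, Museum) and (Beach, Beach); Mixed NE: p = 0.7143, q = 0.2857

Work:
Check pure NE:
(Museum, Museum): (5, 2) - no unilateral deviation beneficial
(Beach, Beach): (2, 5) - no unilateral deviation beneficial
Mixed NE: P1 plays Museum with p = 0.7143, P2 plays Museum with q = 0.2857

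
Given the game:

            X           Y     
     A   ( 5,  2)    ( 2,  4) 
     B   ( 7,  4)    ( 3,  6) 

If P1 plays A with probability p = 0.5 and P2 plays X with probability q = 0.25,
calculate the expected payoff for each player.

E[P1] = 3.375, E[P2] = 4.5

Work:
E[P1] = p·q·π₁(A,X) + p·(1-q)·π₁(A,Y) + (1-p)·q·π₁(B,X) + (1-p)·(1-q)·π₁(B,Y)
= 0.5·0.25·5 + 0.5·0.75·2 + 0.5·0.25·7 + 0.5·0.75·3
= 3.375

E[P2] = 4.5 (similar calculation)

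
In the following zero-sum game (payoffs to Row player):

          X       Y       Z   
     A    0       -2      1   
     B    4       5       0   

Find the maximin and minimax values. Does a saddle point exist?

Maximin = 0, Minimax = 1, Saddle: False

Work:
Row minimums: [-2, 0] → maximin = 0
Column maximums: [4, 5, 1] → minimax = 1
No saddle point (maximin ≠ minimax). Mixed strategy needed.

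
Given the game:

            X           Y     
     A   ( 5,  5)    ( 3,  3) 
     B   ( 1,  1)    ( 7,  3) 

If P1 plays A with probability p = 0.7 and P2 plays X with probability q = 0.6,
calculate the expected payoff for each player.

E[P1] = 3.96, E[P2] = 3.48

Work:
E[P1] = p·q·π₁(A,X) + p·(1-q)·π₁(A,Y) + (1-p)·q·π₁(B,X) + (1-p)·(1-q)·π₁(B,Y)
= 0.7·0.6·5 + 0.7·0.4·3 + 0.3·0.6·1 + 0.3·0.4·7
= 3.96

E[P2] = 3.48 (similar calculation)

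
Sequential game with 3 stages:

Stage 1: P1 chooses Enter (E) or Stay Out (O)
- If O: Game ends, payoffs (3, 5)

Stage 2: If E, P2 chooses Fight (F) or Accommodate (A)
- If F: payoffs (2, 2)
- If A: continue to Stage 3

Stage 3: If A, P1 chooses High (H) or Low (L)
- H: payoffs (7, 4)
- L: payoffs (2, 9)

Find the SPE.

SPE: (E, A, H); Outcome (7, 4)

Work:
Stage 3: P1 chooses H (7 vs 2)
Stage 2: P2: F->2, A->4 (anticipating H). Choose A
Stage 1: P1: O->3, E->7 (anticipating A, H). Choose E
SPE path: E -> A -> H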